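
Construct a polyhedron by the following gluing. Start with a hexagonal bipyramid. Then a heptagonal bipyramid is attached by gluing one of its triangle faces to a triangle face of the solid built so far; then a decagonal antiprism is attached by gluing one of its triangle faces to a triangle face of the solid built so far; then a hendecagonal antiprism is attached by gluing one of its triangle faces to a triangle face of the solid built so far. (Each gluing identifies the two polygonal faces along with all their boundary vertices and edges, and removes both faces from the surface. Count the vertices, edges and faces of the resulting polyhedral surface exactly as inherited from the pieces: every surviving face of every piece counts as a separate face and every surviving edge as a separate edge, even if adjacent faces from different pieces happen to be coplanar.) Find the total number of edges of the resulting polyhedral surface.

114

A hexagonal bipyramid: V=8, E=18, F=12.
Attach a heptagonal bipyramid (V=9, E=21, F=14) along a 3-gon: merge 3 vertices and 3 edges, delete both glued faces → V=14, E=36, F=24.
Attach a decagonal antiprism (V=20, E=40, F=22) along a 3-gon: merge 3 vertices and 3 edges, delete both glued faces → V=31, E=73, F=44.
Attach a hendecagonal antiprism (V=22, E=44, F=24) along a 3-gon: merge 3 vertices and 3 edges, delete both glued faces → V=50, E=114, F=66.
Check: V − E + F = 50 − 114 + 66 = 2.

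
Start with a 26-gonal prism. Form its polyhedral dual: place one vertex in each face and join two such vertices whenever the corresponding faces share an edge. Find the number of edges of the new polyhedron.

78

The base solid has V = 52, E = 78, F = 28.
The dual swaps V and F and preserves E: V′ = F = 28, E′ = E = 78, F′ = V = 52.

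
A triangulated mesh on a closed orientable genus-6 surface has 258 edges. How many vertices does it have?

76

χ = 2 − 2·6 = -10, and every face is a triangle so 3F = 2E.
F = 2E/3 = 172. Then V = -10 + E − F = -10 + 258 − 172 = 76.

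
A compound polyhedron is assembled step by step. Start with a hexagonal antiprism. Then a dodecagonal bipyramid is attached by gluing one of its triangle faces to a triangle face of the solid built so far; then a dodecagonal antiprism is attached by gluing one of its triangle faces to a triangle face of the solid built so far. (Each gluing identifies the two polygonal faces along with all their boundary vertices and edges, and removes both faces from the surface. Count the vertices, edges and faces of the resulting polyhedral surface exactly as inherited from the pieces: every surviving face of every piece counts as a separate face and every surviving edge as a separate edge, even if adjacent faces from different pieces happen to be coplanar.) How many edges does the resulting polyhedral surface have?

A hexagonal antiprism: V=12, E=24, F=14.
Attach a dodecagonal bipyramid (V=14, E=36, F=24) along a 3-gon: merge 3 vertices and 3 edges, delete both glued faces → V=23, E=57, F=36.
Attach a dodecagonal antiprism (V=24, E=48, F=26) along a 3-gon: merge 3 vertices and 3 edges, delete both glued faces → V=44, E=102, F=60.
Check: V − E + F = 44 − 102 + 60 = 2.

102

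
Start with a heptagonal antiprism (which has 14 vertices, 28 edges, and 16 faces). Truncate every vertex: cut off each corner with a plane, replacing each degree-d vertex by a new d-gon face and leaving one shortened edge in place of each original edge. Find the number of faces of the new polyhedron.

Truncation replaces each original edge-end by a new vertex, so V′ = 2E = 56.
Each original edge survives, and each old vertex of degree d contributes d new edges; summing degrees gives Σd = 2E, so E′ = E + 2E = 3E = 84.
Each original face survives and each original vertex becomes one new face: F′ = F + V = 30.

30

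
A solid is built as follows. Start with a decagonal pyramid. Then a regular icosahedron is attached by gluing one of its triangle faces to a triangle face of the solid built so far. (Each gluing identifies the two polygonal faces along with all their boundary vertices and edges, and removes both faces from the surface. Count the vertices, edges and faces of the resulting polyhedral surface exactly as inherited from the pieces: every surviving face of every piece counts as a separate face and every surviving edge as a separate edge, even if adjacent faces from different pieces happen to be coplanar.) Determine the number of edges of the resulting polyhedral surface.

47

A decagonal pyramid: V=11, E=20, F=11.
Attach a regular icosahedron (V=12, E=30, F=20) along a 3-gon: merge 3 vertices and 3 edges, delete both glued faces → V=20, E=47, F=29.
Check: V − E + F = 20 − 47 + 29 = 2.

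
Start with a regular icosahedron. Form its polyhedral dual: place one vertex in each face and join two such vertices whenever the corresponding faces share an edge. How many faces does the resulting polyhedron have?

The base solid has V = 12, E = 30, F = 20.
The dual swaps V and F and preserves E: V′ = F = 20, E′ = E = 30, F′ = V = 12.

12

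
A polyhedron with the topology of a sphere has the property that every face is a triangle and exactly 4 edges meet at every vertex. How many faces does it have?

Each face has 3 edges and each edge borders two faces, so 2E = 3F.
Each vertex has degree 4, so 4V = 2E and hence V = 3F/4.
Euler: V − E + F = 2 ⇒ (3F/4) − (3F/2) + F = 2.
Multiply by 8: (6 − 12 + 8)F = 16, i.e. 2F = 16.
So F = 8, E = 3·8/2 = 12, V = 3·8/4 = 6.

8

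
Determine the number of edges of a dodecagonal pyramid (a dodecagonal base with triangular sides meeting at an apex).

24

A pyramid on an n-gon base has one n-gon and n triangles: V = 12 + 1 = 13, E = 2·12 = 24, F = 12 + 1 = 13.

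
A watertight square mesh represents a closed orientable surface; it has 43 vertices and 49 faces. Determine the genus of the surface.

4

Every face is a square, so 2E = 4·49 = 196, giving E = 98.
χ = V − E + F = 43 − 98 + 49 = -6.
For a closed orientable surface χ = 2 − 2g, so g = (2 − (-6))/2 = 4.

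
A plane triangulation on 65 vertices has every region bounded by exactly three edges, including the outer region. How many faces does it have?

126

In a plane triangulation 3F = 2E and V − E + F = 2, so F = 2V − 4 = 2·65 − 4 = 126.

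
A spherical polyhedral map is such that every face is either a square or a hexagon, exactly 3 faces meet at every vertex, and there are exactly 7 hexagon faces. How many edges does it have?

Let x be the number of squares; then F = 7 + x.
Edge–face incidences: 2E = 6·7 + 4·x = 42 + 4x.
Every vertex has degree 3, so 3V = 2E.
Euler: V − E + F = 2 ⇒ (2E)/3 − E + (7 + x) = 2.
Multiply by 6: 2·(2E) − 3·(2E) + 6·(7 + x) = 12, i.e. 42 + 6x − (42 + 4x) = 12.
Collecting terms: 2x = 12, so x = 6.
Then 2E = 42 + 4·6 = 66, so E = 33, V = 2E/3 = 22, F = 7 + 6 = 13.

33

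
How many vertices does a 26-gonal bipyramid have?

A bipyramid over an n-gon has 2n triangular faces and n + 2 vertices: V = 26 + 2 = 28, E = 3·26 = 78, F = 2·26 = 52.
Check: V − E + F = 28 − 78 + 52 = 2.

28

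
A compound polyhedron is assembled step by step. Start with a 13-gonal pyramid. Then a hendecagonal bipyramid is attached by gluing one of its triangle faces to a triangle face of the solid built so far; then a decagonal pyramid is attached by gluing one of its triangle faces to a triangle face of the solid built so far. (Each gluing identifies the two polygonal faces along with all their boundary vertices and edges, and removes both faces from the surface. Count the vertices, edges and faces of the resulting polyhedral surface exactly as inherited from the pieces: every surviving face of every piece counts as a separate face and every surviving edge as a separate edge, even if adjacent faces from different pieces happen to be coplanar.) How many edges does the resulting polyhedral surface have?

A 13-gonal pyramid: V=14, E=26, F=14.
Attach a hendecagonal bipyramid (V=13, E=33, F=22) along a 3-gon: merge 3 vertices and 3 edges, delete both glued faces → V=24, E=56, F=34.
Attach a decagonal pyramid (V=11, E=20, F=11) along a 3-gon: merge 3 vertices and 3 edges, delete both glued faces → V=32, E=73, F=43.
Check: V − E + F = 32 − 73 + 43 = 2.

73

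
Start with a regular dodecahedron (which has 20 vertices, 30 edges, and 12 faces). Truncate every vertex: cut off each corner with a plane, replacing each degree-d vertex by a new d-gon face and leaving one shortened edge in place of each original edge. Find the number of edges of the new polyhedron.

Truncation replaces each original edge-end by a new vertex, so V′ = 2E = 60.
Each original edge survives, and each old vertex of degree d contributes d new edges; summing degrees gives Σd = 2E, so E′ = E + 2E = 3E = 90.
Each original face survives and each original vertex becomes one new face: F′ = F + V = 32.

90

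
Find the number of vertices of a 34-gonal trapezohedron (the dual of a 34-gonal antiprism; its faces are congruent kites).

70

The n-trapezohedron (dual of the n-antiprism) has V = 2·34 + 2 = 70, E = 4·34 = 136, F = 2·34 = 68.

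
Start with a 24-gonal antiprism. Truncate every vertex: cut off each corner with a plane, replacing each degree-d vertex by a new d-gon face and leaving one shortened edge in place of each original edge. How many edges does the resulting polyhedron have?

The base solid has V = 48, E = 96, F = 50.
Truncation replaces each original edge-end by a new vertex, so V′ = 2E = 192.
Each original edge survives, and each old vertex of degree d contributes d new edges; summing degrees gives Σd = 2E, so E′ = E + 2E = 3E = 288.
Each original face survives and each original vertex becomes one new face: F′ = F + V = 98.

288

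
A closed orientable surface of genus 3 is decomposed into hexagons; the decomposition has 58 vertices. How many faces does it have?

31

χ = 2 − 2·3 = -4, and every face is a hexagon so 6F = 2E.
V − E + F = -4 with E = 6F/2 gives 58 − (6/2 − 1)·F = -4, so F = 31 and E = 93.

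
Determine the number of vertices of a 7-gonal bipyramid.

A bipyramid over an n-gon has 2n triangular faces and n + 2 vertices: V = 7 + 2 = 9, E = 3·7 = 21, F = 2·7 = 14.

9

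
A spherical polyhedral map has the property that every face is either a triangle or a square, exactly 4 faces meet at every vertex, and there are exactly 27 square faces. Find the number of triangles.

Let x be the number of triangles; then F = 27 + x.
Edge–face incidences: 2E = 4·27 + 3·x = 108 + 3x.
Every vertex has degree 4, so 4V = 2E.
Euler: V − E + F = 2 ⇒ (2E)/4 − E + (27 + x) = 2.
Multiply by 8: 2·(2E) − 4·(2E) + 8·(27 + x) = 16, i.e. 216 + 8x − 2·(108 + 3x) = 16.
Collecting terms: 2x = 16, so x = 8.
Then 2E = 108 + 3·8 = 132, so E = 66, V = 2E/4 = 33, F = 27 + 8 = 35.

8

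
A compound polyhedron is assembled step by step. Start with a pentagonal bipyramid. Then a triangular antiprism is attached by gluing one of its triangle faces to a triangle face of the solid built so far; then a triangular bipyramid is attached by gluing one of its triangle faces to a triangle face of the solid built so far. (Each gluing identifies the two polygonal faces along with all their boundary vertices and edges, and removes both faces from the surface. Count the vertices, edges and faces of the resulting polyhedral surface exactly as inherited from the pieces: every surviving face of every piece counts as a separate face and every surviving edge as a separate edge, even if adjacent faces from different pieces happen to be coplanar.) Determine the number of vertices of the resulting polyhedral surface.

A pentagonal bipyramid: V=7, E=15, F=10.
Attach a triangular antiprism (V=6, E=12, F=8) along a 3-gon: merge 3 vertices and 3 edges, delete both glued faces → V=10, E=24, F=16.
Attach a triangular bipyramid (V=5, E=9, F=6) along a 3-gon: merge 3 vertices and 3 edges, delete both glued faces → V=12, E=30, F=20.
Check: V − E + F = 12 − 30 + 20 = 2.

12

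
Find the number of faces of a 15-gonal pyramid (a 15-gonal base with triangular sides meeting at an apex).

A pyramid on an n-gon base has one n-gon and n triangles: V = 15 + 1 = 16, E = 2·15 = 30, F = 15 + 1 = 16.

16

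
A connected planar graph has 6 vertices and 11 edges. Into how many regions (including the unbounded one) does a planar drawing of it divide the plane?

7

Euler's formula for a connected plane graph: V − E + F = 2, so F = 2 − 6 + 11 = 7.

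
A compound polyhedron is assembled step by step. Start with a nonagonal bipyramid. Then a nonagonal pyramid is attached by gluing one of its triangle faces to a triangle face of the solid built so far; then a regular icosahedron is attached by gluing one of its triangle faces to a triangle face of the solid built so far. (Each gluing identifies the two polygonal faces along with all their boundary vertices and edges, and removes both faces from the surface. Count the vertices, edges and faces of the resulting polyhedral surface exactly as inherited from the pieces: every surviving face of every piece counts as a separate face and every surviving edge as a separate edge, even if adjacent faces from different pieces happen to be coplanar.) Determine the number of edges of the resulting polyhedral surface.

A nonagonal bipyramid: V=11, E=27, F=18.
Attach a nonagonal pyramid (V=10, E=18, F=10) along a 3-gon: merge 3 vertices and 3 edges, delete both glued faces → V=18, E=42, F=26.
Attach a regular icosahedron (V=12, E=30, F=20) along a 3-gon: merge 3 vertices and 3 edges, delete both glued faces → V=27, E=69, F=44.
Check: V − E + F = 27 − 69 + 44 = 2.

69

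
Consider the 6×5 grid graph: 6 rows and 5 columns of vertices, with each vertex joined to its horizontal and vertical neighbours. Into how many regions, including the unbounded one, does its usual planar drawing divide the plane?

21

The grid has V = 6·5 = 30 vertices and E = 6·4 + 5·5 = 49 edges.
F = 2 − V + E = 2 − 30 + 49 = 21.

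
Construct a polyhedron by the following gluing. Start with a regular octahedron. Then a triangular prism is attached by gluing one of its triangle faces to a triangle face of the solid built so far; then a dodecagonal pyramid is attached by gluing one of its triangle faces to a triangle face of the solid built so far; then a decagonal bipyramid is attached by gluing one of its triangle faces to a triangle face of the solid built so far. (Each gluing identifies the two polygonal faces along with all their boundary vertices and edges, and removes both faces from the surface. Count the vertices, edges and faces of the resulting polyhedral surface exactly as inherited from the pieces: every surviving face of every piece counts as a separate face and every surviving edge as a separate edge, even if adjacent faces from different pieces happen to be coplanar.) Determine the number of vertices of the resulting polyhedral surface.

28

A regular octahedron: V=6, E=12, F=8.
Attach a triangular prism (V=6, E=9, F=5) along a 3-gon: merge 3 vertices and 3 edges, delete both glued faces → V=9, E=18, F=11.
Attach a dodecagonal pyramid (V=13, E=24, F=13) along a 3-gon: merge 3 vertices and 3 edges, delete both glued faces → V=19, E=39, F=22.
Attach a decagonal bipyramid (V=12, E=30, F=20) along a 3-gon: merge 3 vertices and 3 edges, delete both glued faces → V=28, E=66, F=40.
Check: V − E + F = 28 − 66 + 40 = 2.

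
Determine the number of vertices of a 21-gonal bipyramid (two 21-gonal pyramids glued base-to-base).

23

A bipyramid over an n-gon has 2n triangular faces and n + 2 vertices: V = 21 + 2 = 23, E = 3·21 = 63, F = 2·21 = 42.
Check: V − E + F = 23 − 63 + 42 = 2.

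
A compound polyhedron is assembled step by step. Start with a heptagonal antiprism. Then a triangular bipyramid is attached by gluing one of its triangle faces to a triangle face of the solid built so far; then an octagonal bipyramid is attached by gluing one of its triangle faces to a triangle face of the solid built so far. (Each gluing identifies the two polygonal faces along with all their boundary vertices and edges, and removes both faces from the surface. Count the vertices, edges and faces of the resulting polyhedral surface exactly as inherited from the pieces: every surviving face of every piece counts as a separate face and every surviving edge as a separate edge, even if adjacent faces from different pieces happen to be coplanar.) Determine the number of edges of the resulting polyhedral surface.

A heptagonal antiprism: V=14, E=28, F=16.
Attach a triangular bipyramid (V=5, E=9, F=6) along a 3-gon: merge 3 vertices and 3 edges, delete both glued faces → V=16, E=34, F=20.
Attach an octagonal bipyramid (V=10, E=24, F=16) along a 3-gon: merge 3 vertices and 3 edges, delete both glued faces → V=23, E=55, F=34.
Check: V − E + F = 23 − 55 + 34 = 2.

55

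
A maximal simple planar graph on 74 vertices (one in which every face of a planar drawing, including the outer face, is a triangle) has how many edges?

216

In a plane triangulation 3F = 2E and V − E + F = 2, so E = 3V − 6 = 3·74 − 6 = 216.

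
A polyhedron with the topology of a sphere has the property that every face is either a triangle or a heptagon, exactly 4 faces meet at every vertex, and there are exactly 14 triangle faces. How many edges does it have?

Let x be the number of heptagons; then F = 14 + x.
Edge–face incidences: 2E = 3·14 + 7·x = 42 + 7x.
Every vertex has degree 4, so 4V = 2E.
Euler: V − E + F = 2 ⇒ (2E)/4 − E + (14 + x) = 2.
Multiply by 8: 2·(2E) − 4·(2E) + 8·(14 + x) = 16, i.e. 112 + 8x − 2·(42 + 7x) = 16.
Collecting terms: −6x + 28 = 16, so −6x = −12, so x = 2.
Then 2E = 42 + 7·2 = 56, so E = 28, V = 2E/4 = 14, F = 14 + 2 = 16.

28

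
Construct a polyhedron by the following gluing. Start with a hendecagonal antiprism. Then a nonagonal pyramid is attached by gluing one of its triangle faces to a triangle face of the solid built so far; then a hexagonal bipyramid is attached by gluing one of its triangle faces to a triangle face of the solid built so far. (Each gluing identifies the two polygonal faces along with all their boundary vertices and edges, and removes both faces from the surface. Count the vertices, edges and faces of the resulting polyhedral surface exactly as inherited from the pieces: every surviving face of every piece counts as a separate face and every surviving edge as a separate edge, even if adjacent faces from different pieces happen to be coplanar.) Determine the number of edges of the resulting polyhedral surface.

74

A hendecagonal antiprism: V=22, E=44, F=24.
Attach a nonagonal pyramid (V=10, E=18, F=10) along a 3-gon: merge 3 vertices and 3 edges, delete both glued faces → V=29, E=59, F=32.
Attach a hexagonal bipyramid (V=8, E=18, F=12) along a 3-gon: merge 3 vertices and 3 edges, delete both glued faces → V=34, E=74, F=42.
Check: V − E + F = 34 − 74 + 42 = 2.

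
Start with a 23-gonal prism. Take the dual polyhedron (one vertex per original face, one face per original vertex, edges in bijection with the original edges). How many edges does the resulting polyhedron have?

69

The base solid has V = 46, E = 69, F = 25.
The dual swaps V and F and preserves E: V′ = F = 25, E′ = E = 69, F′ = V = 46.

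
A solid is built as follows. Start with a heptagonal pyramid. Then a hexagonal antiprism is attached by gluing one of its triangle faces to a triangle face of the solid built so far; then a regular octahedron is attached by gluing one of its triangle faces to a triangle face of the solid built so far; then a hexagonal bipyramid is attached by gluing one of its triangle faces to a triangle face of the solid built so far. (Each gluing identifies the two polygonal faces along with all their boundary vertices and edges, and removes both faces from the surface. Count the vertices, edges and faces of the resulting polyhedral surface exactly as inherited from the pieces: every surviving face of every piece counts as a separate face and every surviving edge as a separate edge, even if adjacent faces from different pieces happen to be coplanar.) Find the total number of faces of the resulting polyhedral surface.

36

A heptagonal pyramid: V=8, E=14, F=8.
Attach a hexagonal antiprism (V=12, E=24, F=14) along a 3-gon: merge 3 vertices and 3 edges, delete both glued faces → V=17, E=35, F=20.
Attach a regular octahedron (V=6, E=12, F=8) along a 3-gon: merge 3 vertices and 3 edges, delete both glued faces → V=20, E=44, F=26.
Attach a hexagonal bipyramid (V=8, E=18, F=12) along a 3-gon: merge 3 vertices and 3 edges, delete both glued faces → V=25, E=59, F=36.
Check: V − E + F = 25 − 59 + 36 = 2.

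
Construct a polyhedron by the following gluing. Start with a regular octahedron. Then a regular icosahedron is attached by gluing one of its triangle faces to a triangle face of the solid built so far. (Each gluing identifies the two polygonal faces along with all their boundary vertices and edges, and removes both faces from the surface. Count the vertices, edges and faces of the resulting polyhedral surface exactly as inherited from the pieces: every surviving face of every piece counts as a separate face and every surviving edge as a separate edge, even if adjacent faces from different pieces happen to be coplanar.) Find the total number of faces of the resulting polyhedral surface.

26

A regular octahedron: V=6, E=12, F=8.
Attach a regular icosahedron (V=12, E=30, F=20) along a 3-gon: merge 3 vertices and 3 edges, delete both glued faces → V=15, E=39, F=26.
Check: V − E + F = 15 − 39 + 26 = 2.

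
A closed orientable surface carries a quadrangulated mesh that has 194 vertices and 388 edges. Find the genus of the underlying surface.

1

Every face is a square and each edge borders two faces, so 4F = 2·388, giving F = 194.
χ = V − E + F = 194 − 388 + 194 = 0.
For a closed orientable surface χ = 2 − 2g, so g = (2 − (0))/2 = 1.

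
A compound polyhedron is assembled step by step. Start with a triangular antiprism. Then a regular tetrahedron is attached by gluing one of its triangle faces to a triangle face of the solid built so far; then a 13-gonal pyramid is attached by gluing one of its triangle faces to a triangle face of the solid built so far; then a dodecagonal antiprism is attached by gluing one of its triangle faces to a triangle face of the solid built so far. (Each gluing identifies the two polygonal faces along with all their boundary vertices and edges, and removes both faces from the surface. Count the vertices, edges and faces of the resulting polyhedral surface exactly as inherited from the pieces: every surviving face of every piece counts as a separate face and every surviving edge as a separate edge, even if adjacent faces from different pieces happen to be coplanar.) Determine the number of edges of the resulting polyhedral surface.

83

A triangular antiprism: V=6, E=12, F=8.
Attach a regular tetrahedron (V=4, E=6, F=4) along a 3-gon: merge 3 vertices and 3 edges, delete both glued faces → V=7, E=15, F=10.
Attach a 13-gonal pyramid (V=14, E=26, F=14) along a 3-gon: merge 3 vertices and 3 edges, delete both glued faces → V=18, E=38, F=22.
Attach a dodecagonal antiprism (V=24, E=48, F=26) along a 3-gon: merge 3 vertices and 3 edges, delete both glued faces → V=39, E=83, F=46.
Check: V − E + F = 39 − 83 + 46 = 2.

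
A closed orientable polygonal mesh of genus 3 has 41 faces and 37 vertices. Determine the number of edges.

For a closed orientable surface of genus 3, χ = 2 − 2·3 = -4.
E = V + F − (-4) = 37 + 41 − (-4) = 82.

82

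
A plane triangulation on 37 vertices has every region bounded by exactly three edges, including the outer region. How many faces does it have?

70

In a plane triangulation 3F = 2E and V − E + F = 2, so F = 2V − 4 = 2·37 − 4 = 70.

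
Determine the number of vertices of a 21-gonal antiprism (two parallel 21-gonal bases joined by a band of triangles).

42

An antiprism on an n-gon has two n-gon caps and 2n triangles: V = 2·21 = 42, E = 4·21 = 84, F = 2·21 + 2 = 44.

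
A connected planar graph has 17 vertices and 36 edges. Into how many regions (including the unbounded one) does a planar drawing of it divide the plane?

Euler's formula for a connected plane graph: V − E + F = 2, so F = 2 − 17 + 36 = 21.

21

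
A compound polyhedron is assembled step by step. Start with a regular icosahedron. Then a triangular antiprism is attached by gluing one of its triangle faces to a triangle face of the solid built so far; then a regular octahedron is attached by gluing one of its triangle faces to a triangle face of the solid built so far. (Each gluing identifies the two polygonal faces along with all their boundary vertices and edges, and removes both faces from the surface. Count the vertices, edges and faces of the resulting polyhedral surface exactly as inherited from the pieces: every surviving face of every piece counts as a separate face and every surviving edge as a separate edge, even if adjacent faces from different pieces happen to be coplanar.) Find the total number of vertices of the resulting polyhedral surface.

18

A regular icosahedron: V=12, E=30, F=20.
Attach a triangular antiprism (V=6, E=12, F=8) along a 3-gon: merge 3 vertices and 3 edges, delete both glued faces → V=15, E=39, F=26.
Attach a regular octahedron (V=6, E=12, F=8) along a 3-gon: merge 3 vertices and 3 edges, delete both glued faces → V=18, E=48, F=32.
Check: V − E + F = 18 − 48 + 32 = 2.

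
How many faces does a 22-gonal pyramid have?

A pyramid on an n-gon base has one n-gon and n triangles: V = 22 + 1 = 23, E = 2·22 = 44, F = 22 + 1 = 23.

23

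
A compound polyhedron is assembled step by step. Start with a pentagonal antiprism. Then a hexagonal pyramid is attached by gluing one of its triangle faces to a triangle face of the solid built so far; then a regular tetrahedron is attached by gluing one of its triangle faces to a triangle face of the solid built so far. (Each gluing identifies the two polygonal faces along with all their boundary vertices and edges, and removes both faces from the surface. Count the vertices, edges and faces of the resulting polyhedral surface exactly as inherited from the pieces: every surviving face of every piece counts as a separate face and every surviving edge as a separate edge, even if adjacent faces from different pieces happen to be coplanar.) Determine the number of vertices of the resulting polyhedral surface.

15

A pentagonal antiprism: V=10, E=20, F=12.
Attach a hexagonal pyramid (V=7, E=12, F=7) along a 3-gon: merge 3 vertices and 3 edges, delete both glued faces → V=14, E=29, F=17.
Attach a regular tetrahedron (V=4, E=6, F=4) along a 3-gon: merge 3 vertices and 3 edges, delete both glued faces → V=15, E=32, F=19.
Check: V − E + F = 15 − 32 + 19 = 2.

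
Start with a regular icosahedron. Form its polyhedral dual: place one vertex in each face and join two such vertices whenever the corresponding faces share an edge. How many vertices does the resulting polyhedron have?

The base solid has V = 12, E = 30, F = 20.
The dual swaps V and F and preserves E: V′ = F = 20, E′ = E = 30, F′ = V = 12.

20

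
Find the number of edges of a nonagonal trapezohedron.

The n-trapezohedron (dual of the n-antiprism) has V = 2·9 + 2 = 20, E = 4·9 = 36, F = 2·9 = 18.
Check: V − E + F = 20 − 36 + 18 = 2.

36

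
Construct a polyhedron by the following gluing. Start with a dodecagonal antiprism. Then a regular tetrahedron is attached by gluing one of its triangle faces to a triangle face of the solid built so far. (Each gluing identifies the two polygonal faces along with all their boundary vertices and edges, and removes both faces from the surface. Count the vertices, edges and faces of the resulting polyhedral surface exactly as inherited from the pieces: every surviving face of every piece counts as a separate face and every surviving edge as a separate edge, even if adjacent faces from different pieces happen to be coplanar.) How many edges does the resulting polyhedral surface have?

A dodecagonal antiprism: V=24, E=48, F=26.
Attach a regular tetrahedron (V=4, E=6, F=4) along a 3-gon: merge 3 vertices and 3 edges, delete both glued faces → V=25, E=51, F=28.
Check: V − E + F = 25 − 51 + 28 = 2.

51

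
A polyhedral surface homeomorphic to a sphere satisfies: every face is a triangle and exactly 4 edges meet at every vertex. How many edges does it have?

12

Each face has 3 edges and each edge borders two faces, so 2E = 3F.
Each vertex has degree 4, so 4V = 2E and hence V = 3F/4.
Euler: V − E + F = 2 ⇒ (3F/4) − (3F/2) + F = 2.
Multiply by 8: (6 − 12 + 8)F = 16, i.e. 2F = 16.
So F = 8, E = 3·8/2 = 12, V = 3·8/4 = 6.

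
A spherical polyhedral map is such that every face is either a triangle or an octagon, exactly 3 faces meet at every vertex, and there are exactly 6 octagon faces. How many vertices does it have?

Let x be the number of triangles; then F = 6 + x.
Edge–face incidences: 2E = 8·6 + 3·x = 48 + 3x.
Every vertex has degree 3, so 3V = 2E.
Euler: V − E + F = 2 ⇒ (2E)/3 − E + (6 + x) = 2.
Multiply by 6: 2·(2E) − 3·(2E) + 6·(6 + x) = 12, i.e. 36 + 6x − (48 + 3x) = 12.
Collecting terms: 3x − 12 = 12, so 3x = 24, so x = 8.
Then 2E = 48 + 3·8 = 72, so E = 36, V = 2E/3 = 24, F = 6 + 8 = 14.

24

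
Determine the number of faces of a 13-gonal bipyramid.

A bipyramid over an n-gon has 2n triangular faces and n + 2 vertices: V = 13 + 2 = 15, E = 3·13 = 39, F = 2·13 = 26.

26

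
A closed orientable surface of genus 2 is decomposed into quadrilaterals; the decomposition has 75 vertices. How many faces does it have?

χ = 2 − 2·2 = -2, and every face is a square so 4F = 2E.
V − E + F = -2 with E = 4F/2 gives 75 − (4/2 − 1)·F = -2, so F = 77 and E = 154.

77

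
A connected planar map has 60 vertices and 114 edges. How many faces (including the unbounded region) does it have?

Euler's formula for a connected plane graph: V − E + F = 2, so F = 2 − 60 + 114 = 56.

56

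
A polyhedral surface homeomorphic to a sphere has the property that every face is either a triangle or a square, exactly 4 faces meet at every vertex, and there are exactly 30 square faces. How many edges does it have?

72

Let x be the number of triangles; then F = 30 + x.
Edge–face incidences: 2E = 4·30 + 3·x = 120 + 3x.
Every vertex has degree 4, so 4V = 2E.
Euler: V − E + F = 2 ⇒ (2E)/4 − E + (30 + x) = 2.
Multiply by 8: 2·(2E) − 4·(2E) + 8·(30 + x) = 16, i.e. 240 + 8x − 2·(120 + 3x) = 16.
Collecting terms: 2x = 16, so x = 8.
Then 2E = 120 + 3·8 = 144, so E = 72, V = 2E/4 = 36, F = 30 + 8 = 38.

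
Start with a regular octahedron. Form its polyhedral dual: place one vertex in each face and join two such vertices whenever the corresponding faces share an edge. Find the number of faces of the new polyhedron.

The base solid has V = 6, E = 12, F = 8.
The dual swaps V and F and preserves E: V′ = F = 8, E′ = E = 12, F′ = V = 6.

6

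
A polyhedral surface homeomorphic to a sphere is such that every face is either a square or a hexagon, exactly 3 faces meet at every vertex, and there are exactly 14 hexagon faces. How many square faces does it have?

Let x be the number of squares; then F = 14 + x.
Edge–face incidences: 2E = 6·14 + 4·x = 84 + 4x.
Every vertex has degree 3, so 3V = 2E.
Euler: V − E + F = 2 ⇒ (2E)/3 − E + (14 + x) = 2.
Multiply by 6: 2·(2E) − 3·(2E) + 6·(14 + x) = 12, i.e. 84 + 6x − (84 + 4x) = 12.
Collecting terms: 2x = 12, so x = 6.
Then 2E = 84 + 4·6 = 108, so E = 54, V = 2E/3 = 36, F = 14 + 6 = 20.

6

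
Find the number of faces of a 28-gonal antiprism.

An antiprism on an n-gon has two n-gon caps and 2n triangles: V = 2·28 = 56, E = 4·28 = 112, F = 2·28 + 2 = 58.

58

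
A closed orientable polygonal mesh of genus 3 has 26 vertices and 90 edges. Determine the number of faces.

For a closed orientable surface of genus 3, χ = 2 − 2·3 = -4.
F = -4 − V + E = -4 − 26 + 90 = 60.

60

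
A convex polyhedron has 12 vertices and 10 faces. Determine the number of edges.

20

Here V − E + F = 2.
E = V + F − (2) = 12 + 10 − (2) = 20.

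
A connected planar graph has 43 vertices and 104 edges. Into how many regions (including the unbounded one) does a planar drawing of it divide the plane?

63

Euler's formula for a connected plane graph: V − E + F = 2, so F = 2 − 43 + 104 = 63.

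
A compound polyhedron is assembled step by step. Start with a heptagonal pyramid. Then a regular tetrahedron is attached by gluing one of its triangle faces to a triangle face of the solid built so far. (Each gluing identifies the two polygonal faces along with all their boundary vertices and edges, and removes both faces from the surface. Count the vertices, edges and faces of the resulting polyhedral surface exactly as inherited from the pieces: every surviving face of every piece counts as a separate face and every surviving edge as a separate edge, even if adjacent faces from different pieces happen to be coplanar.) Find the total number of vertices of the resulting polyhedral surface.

A heptagonal pyramid: V=8, E=14, F=8.
Attach a regular tetrahedron (V=4, E=6, F=4) along a 3-gon: merge 3 vertices and 3 edges, delete both glued faces → V=9, E=17, F=10.
Check: V − E + F = 9 − 17 + 10 = 2.

9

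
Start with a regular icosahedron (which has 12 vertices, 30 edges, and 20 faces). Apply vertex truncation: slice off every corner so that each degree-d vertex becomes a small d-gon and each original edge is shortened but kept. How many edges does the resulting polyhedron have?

Truncation replaces each original edge-end by a new vertex, so V′ = 2E = 60.
Each original edge survives, and each old vertex of degree d contributes d new edges; summing degrees gives Σd = 2E, so E′ = E + 2E = 3E = 90.
Each original face survives and each original vertex becomes one new face: F′ = F + V = 32.

90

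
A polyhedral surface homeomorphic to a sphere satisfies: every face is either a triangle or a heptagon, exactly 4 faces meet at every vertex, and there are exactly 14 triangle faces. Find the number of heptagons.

2

Let x be the number of heptagons; then F = 14 + x.
Edge–face incidences: 2E = 3·14 + 7·x = 42 + 7x.
Every vertex has degree 4, so 4V = 2E.
Euler: V − E + F = 2 ⇒ (2E)/4 − E + (14 + x) = 2.
Multiply by 8: 2·(2E) − 4·(2E) + 8·(14 + x) = 16, i.e. 112 + 8x − 2·(42 + 7x) = 16.
Collecting terms: −6x + 28 = 16, so −6x = −12, so x = 2.
Then 2E = 42 + 7·2 = 56, so E = 28, V = 2E/4 = 14, F = 14 + 2 = 16.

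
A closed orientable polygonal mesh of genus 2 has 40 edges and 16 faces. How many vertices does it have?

22

For a closed orientable surface of genus 2, χ = 2 − 2·2 = -2.
V = -2 + E − F = -2 + 40 − 16 = 22.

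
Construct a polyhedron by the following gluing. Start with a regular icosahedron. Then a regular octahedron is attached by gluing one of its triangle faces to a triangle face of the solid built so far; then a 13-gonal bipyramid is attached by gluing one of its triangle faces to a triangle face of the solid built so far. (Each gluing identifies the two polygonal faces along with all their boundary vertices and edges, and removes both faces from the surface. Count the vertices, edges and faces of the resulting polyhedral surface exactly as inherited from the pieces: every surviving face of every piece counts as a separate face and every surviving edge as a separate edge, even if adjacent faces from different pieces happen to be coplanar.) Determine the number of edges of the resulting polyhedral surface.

75

A regular icosahedron: V=12, E=30, F=20.
Attach a regular octahedron (V=6, E=12, F=8) along a 3-gon: merge 3 vertices and 3 edges, delete both glued faces → V=15, E=39, F=26.
Attach a 13-gonal bipyramid (V=15, E=39, F=26) along a 3-gon: merge 3 vertices and 3 edges, delete both glued faces → V=27, E=75, F=50.
Check: V − E + F = 27 − 75 + 50 = 2.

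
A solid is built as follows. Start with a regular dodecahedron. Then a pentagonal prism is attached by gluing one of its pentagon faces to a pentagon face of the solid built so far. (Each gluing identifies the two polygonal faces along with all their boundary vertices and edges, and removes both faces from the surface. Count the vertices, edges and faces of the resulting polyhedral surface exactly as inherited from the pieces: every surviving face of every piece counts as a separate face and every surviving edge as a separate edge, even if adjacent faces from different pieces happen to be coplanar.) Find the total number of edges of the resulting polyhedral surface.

A regular dodecahedron: V=20, E=30, F=12.
Attach a pentagonal prism (V=10, E=15, F=7) along a 5-gon: merge 5 vertices and 5 edges, delete both glued faces → V=25, E=40, F=17.
Check: V − E + F = 25 − 40 + 17 = 2.

40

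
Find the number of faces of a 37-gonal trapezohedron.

74

The n-trapezohedron (dual of the n-antiprism) has V = 2·37 + 2 = 76, E = 4·37 = 148, F = 2·37 = 74.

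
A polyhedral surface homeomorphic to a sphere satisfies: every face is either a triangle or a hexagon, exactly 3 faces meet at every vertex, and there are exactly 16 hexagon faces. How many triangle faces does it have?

Let x be the number of triangles; then F = 16 + x.
Edge–face incidences: 2E = 6·16 + 3·x = 96 + 3x.
Every vertex has degree 3, so 3V = 2E.
Euler: V − E + F = 2 ⇒ (2E)/3 − E + (16 + x) = 2.
Multiply by 6: 2·(2E) − 3·(2E) + 6·(16 + x) = 12, i.e. 96 + 6x − (96 + 3x) = 12.
Collecting terms: 3x = 12, so x = 4.
Then 2E = 96 + 3·4 = 108, so E = 54, V = 2E/3 = 36, F = 16 + 4 = 20.

4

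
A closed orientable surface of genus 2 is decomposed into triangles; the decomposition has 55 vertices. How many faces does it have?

χ = 2 − 2·2 = -2, and every face is a triangle so 3F = 2E.
V − E + F = -2 with E = 3F/2 gives 55 − (3/2 − 1)·F = -2, so F = 114 and E = 171.

114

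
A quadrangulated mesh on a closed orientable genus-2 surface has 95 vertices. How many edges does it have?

194

χ = 2 − 2·2 = -2, and every face is a square so 4F = 2E.
V − E + F = -2 with E = 4F/2 gives 95 − (4/2 − 1)·F = -2, so F = 97 and E = 194.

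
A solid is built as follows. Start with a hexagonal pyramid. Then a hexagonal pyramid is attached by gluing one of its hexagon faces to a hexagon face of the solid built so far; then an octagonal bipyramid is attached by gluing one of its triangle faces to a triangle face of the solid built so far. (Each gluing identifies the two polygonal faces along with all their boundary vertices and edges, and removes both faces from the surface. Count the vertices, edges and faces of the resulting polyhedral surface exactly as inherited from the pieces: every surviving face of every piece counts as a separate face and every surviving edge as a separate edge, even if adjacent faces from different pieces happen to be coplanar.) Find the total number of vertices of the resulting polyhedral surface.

A hexagonal pyramid: V=7, E=12, F=7.
Attach a hexagonal pyramid (V=7, E=12, F=7) along a 6-gon: merge 6 vertices and 6 edges, delete both glued faces → V=8, E=18, F=12.
Attach an octagonal bipyramid (V=10, E=24, F=16) along a 3-gon: merge 3 vertices and 3 edges, delete both glued faces → V=15, E=39, F=26.
Check: V − E + F = 15 − 39 + 26 = 2.

15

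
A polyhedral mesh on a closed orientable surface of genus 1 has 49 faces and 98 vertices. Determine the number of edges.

147

For a closed orientable surface of genus 1, χ = 2 − 2·1 = 0.
E = V + F − (0) = 98 + 49 − (0) = 147.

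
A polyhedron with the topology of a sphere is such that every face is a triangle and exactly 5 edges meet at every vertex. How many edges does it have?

Each face has 3 edges and each edge borders two faces, so 2E = 3F.
Each vertex has degree 5, so 5V = 2E and hence V = 3F/5.
Euler: V − E + F = 2 ⇒ (3F/5) − (3F/2) + F = 2.
Multiply by 10: (6 − 15 + 10)F = 20, i.e. 1F = 20.
So F = 20, E = 3·20/2 = 30, V = 3·20/5 = 12.

30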